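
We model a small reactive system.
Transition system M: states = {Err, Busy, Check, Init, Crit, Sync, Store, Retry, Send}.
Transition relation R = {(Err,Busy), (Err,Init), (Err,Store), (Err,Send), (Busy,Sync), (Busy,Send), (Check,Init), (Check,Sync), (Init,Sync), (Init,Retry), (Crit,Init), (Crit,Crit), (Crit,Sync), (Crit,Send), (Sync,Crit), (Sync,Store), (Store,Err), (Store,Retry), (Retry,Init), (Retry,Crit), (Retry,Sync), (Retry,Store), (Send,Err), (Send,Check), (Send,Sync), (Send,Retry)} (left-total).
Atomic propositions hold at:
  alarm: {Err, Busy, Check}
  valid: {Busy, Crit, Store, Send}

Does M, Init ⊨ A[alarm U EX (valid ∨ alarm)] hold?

Sat(valid ∨ alarm) = {Err, Busy, Check, Crit, Store, Send}
Sat(EX (valid ∨ alarm)) = {s : some successor in {Err, Busy, Check, Crit, Store, Send}} = {Err, Busy, Crit, Sync, Store, Retry, Send}
A[alarm U EX (valid ∨ alarm)]: least fixpoint, start Z0 = Sat(EX (valid ∨ alarm)) = {Err, Busy, Crit, Sync, Store, Retry, Send}, add states in Sat(alarm) with every successor in Z. Already a fixed point.
Sat(A[alarm U EX (valid ∨ alarm)]) = {Err, Busy, Crit, Sync, Store, Retry, Send}
Init ∉ Sat(A[alarm U EX (valid ∨ alarm)]) = {Err, Busy, Crit, Sync, Store, Retry, Send}, so the formula does not hold at Init.

No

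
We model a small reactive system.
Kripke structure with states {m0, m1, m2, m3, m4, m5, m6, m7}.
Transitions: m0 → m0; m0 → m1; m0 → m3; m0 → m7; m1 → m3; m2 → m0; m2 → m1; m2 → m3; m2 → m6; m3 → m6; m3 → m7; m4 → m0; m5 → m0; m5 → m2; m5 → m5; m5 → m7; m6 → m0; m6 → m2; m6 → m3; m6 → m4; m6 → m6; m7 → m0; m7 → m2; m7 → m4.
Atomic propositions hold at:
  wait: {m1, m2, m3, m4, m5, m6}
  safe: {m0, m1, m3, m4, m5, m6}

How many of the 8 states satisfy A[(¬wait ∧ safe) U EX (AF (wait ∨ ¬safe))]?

Sat(¬wait) = {m0, m7}
Sat(¬wait ∧ safe) = {m0}
Sat(¬safe) = {m2, m7}
Sat(wait ∨ ¬safe) = {m1, m2, m3, m4, m5, m6, m7}
AF (wait ∨ ¬safe): least fixpoint, start Z0 = {m1, m2, m3, m4, m5, m6, m7}, add states with every successor in Z. Already a fixed point.
Sat(AF (wait ∨ ¬safe)) = {m1, m2, m3, m4, m5, m6, m7}
Sat(EX (AF (wait ∨ ¬safe))) = {s : some successor in {m1, m2, m3, m4, m5, m6, m7}} = {m0, m1, m2, m3, m5, m6, m7}
A[(¬wait ∧ safe) U EX (AF (wait ∨ ¬safe))]: least fixpoint, start Z0 = Sat(EX (AF (wait ∨ ¬safe))) = {m0, m1, m2, m3, m5, m6, m7}, add states in Sat(¬wait ∧ safe) with every successor in Z. Already a fixed point.
Sat(A[(¬wait ∧ safe) U EX (AF (wait ∨ ¬safe))]) = {m0, m1, m2, m3, m5, m6, m7}
|Sat(A[(¬wait ∧ safe) U EX (AF (wait ∨ ¬safe))])| = |{m0, m1, m2, m3, m5, m6, m7}| = 7.

7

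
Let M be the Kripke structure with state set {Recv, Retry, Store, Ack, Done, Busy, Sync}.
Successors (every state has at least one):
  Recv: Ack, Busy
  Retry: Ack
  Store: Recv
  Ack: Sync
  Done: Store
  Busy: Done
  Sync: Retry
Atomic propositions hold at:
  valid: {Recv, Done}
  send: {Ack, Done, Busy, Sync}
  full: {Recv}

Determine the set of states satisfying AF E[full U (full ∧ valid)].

Sat(full ∧ valid) = {Recv}
E[full U (full ∧ valid)]: least fixpoint, start Z0 = Sat((full ∧ valid)) = {Recv}, add states in Sat(full) with some successor in Z. Already a fixed point.
Sat(E[full U (full ∧ valid)]) = {Recv}
AF E[full U (full ∧ valid)]: least fixpoint, start Z0 = {Recv}, add states with every successor in Z. Z1 = {Recv, Store}; Z2 = {Recv, Store, Done}; Z3 = {Recv, Store, Done, Busy}; fixed.
Sat(AF E[full U (full ∧ valid)]) = {Recv, Store, Done, Busy}

{Recv, Store, Done, Busy}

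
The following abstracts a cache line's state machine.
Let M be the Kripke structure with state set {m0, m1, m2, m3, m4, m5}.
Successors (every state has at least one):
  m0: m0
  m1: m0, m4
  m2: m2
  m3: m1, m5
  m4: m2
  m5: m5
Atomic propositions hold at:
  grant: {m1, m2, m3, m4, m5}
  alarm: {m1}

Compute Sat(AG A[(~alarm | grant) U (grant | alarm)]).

Sat(~alarm) = {m0, m2, m3, m4, m5}
Sat(~alarm | grant) = {m0, m1, m2, m3, m4, m5}
Sat(grant | alarm) = {m1, m2, m3, m4, m5}
A[(~alarm | grant) U (grant | alarm)]: least fixpoint, start Z0 = Sat((grant | alarm)) = {m1, m2, m3, m4, m5}, add states in Sat(~alarm | grant) with every successor in Z. Already a fixed point.
Sat(A[(~alarm | grant) U (grant | alarm)]) = {m1, m2, m3, m4, m5}
AG A[(~alarm | grant) U (grant | alarm)]: greatest fixpoint, start Z0 = {m1, m2, m3, m4, m5}, keep only states in Sat with every successor in Z. Z1 = {m2, m3, m4, m5}; Z2 = {m2, m4, m5}; fixed.
Sat(AG A[(~alarm | grant) U (grant | alarm)]) = {m2, m4, m5}

{m2, m4, m5}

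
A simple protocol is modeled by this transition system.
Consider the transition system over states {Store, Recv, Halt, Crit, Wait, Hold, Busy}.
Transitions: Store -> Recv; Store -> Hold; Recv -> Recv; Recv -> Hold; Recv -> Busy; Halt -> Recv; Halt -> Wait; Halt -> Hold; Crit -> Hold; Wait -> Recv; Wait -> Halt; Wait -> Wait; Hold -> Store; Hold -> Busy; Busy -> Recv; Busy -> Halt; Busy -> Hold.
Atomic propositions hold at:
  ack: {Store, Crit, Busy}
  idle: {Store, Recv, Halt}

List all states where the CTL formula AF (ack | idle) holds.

{Store, Recv, Halt, Crit, Hold, Busy}

Sat(ack | idle) = {Store, Recv, Halt, Crit, Busy}
AF (ack | idle): least fixpoint, start Z0 = {Store, Recv, Halt, Crit, Busy}, add states with every successor in Z. Z1 = {Store, Recv, Halt, Crit, Hold, Busy}; fixed.
Sat(AF (ack | idle)) = {Store, Recv, Halt, Crit, Hold, Busy}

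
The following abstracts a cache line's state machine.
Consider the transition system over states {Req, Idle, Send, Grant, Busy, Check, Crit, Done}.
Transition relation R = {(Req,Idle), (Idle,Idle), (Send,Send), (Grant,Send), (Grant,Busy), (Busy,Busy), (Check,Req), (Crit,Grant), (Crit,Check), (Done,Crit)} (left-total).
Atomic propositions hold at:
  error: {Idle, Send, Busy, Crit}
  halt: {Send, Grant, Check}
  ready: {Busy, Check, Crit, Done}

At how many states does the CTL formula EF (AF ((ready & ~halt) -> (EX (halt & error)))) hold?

7

Sat(~halt) = {Req, Idle, Busy, Crit, Done}
Sat(ready & ~halt) = {Busy, Crit, Done}
Sat(halt & error) = {Send}
Sat(EX (halt & error)) = {s : some successor in {Send}} = {Send, Grant}
Sat((ready & ~halt) -> (EX (halt & error))) = {Req, Idle, Send, Grant, Check}
AF ((ready & ~halt) -> (EX (halt & error))): least fixpoint, start Z0 = {Req, Idle, Send, Grant, Check}, add states with every successor in Z. Z1 = {Req, Idle, Send, Grant, Check, Crit}; Z2 = {Req, Idle, Send, Grant, Check, Crit, Done}; fixed.
Sat(AF ((ready & ~halt) -> (EX (halt & error)))) = {Req, Idle, Send, Grant, Check, Crit, Done}
EF (AF ((ready & ~halt) -> (EX (halt & error)))): least fixpoint, start Z0 = {Req, Idle, Send, Grant, Check, Crit, Done}, add states with some successor in Z. Already a fixed point.
Sat(EF (AF ((ready & ~halt) -> (EX (halt & error))))) = {Req, Idle, Send, Grant, Check, Crit, Done}
|Sat(EF (AF ((ready & ~halt) -> (EX (halt & error)))))| = |{Req, Idle, Send, Grant, Check, Crit, Done}| = 7.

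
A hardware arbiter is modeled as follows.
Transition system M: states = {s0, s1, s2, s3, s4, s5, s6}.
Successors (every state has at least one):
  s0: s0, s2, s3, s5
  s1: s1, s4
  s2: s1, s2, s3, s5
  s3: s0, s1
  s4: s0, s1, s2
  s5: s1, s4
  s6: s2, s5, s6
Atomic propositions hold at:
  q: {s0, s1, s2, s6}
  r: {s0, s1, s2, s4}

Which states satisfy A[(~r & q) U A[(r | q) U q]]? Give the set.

Sat(~r) = {s3, s5, s6}
Sat(~r & q) = {s6}
Sat(r | q) = {s0, s1, s2, s4, s6}
A[(r | q) U q]: least fixpoint, start Z0 = Sat(q) = {s0, s1, s2, s6}, add states in Sat(r | q) with every successor in Z. Z1 = {s0, s1, s2, s4, s6}; fixed.
Sat(A[(r | q) U q]) = {s0, s1, s2, s4, s6}
A[(~r & q) U A[(r | q) U q]]: least fixpoint, start Z0 = Sat(A[(r | q) U q]) = {s0, s1, s2, s4, s6}, add states in Sat(~r & q) with every successor in Z. Already a fixed point.
Sat(A[(~r & q) U A[(r | q) U q]]) = {s0, s1, s2, s4, s6}

{s0, s1, s2, s4, s6}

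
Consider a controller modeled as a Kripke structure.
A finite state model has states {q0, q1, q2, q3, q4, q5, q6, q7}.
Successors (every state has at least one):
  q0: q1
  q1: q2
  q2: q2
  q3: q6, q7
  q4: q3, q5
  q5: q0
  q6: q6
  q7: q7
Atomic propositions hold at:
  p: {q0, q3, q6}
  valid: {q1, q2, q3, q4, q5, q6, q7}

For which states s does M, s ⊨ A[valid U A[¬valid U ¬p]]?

{q0, q1, q2, q4, q5, q7}

Sat(¬valid) = {q0}
Sat(¬p) = {q1, q2, q4, q5, q7}
A[¬valid U ¬p]: least fixpoint, start Z0 = Sat(¬p) = {q1, q2, q4, q5, q7}, add states in Sat(¬valid) with every successor in Z. Z1 = {q0, q1, q2, q4, q5, q7}; fixed.
Sat(A[¬valid U ¬p]) = {q0, q1, q2, q4, q5, q7}
A[valid U A[¬valid U ¬p]]: least fixpoint, start Z0 = Sat(A[¬valid U ¬p]) = {q0, q1, q2, q4, q5, q7}, add states in Sat(valid) with every successor in Z. Already a fixed point.
Sat(A[valid U A[¬valid U ¬p]]) = {q0, q1, q2, q4, q5, q7}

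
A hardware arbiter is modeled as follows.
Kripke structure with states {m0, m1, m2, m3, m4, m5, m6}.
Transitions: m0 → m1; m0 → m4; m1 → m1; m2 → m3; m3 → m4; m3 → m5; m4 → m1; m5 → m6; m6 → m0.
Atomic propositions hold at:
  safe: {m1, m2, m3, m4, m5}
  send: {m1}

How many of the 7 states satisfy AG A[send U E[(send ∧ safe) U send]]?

1

Sat(send ∧ safe) = {m1}
E[(send ∧ safe) U send]: least fixpoint, start Z0 = Sat(send) = {m1}, add states in Sat(send ∧ safe) with some successor in Z. Already a fixed point.
Sat(E[(send ∧ safe) U send]) = {m1}
A[send U E[(send ∧ safe) U send]]: least fixpoint, start Z0 = Sat(E[(send ∧ safe) U send]) = {m1}, add states in Sat(send) with every successor in Z. Already a fixed point.
Sat(A[send U E[(send ∧ safe) U send]]) = {m1}
AG A[send U E[(send ∧ safe) U send]]: greatest fixpoint, start Z0 = {m1}, keep only states in Sat with every successor in Z. Already a fixed point.
Sat(AG A[send U E[(send ∧ safe) U send]]) = {m1}
|Sat(AG A[send U E[(send ∧ safe) U send]])| = |{m1}| = 1.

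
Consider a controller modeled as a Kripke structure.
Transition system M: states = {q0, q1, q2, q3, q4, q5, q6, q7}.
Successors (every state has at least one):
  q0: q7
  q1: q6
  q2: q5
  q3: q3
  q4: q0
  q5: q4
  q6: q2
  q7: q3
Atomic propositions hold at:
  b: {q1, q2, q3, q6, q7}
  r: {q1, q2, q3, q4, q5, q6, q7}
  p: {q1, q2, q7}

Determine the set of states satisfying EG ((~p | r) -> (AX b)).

Sat(~p) = {q0, q3, q4, q5, q6}
Sat(~p | r) = {q0, q1, q2, q3, q4, q5, q6, q7}
Sat(AX b) = {s : every successor in {q1, q2, q3, q6, q7}} = {q0, q1, q3, q6, q7}
Sat((~p | r) -> (AX b)) = {q0, q1, q3, q6, q7}
EG ((~p | r) -> (AX b)): greatest fixpoint, start Z0 = {q0, q1, q3, q6, q7}, keep only states in Sat with some successor in Z. Z1 = {q0, q1, q3, q7}; Z2 = {q0, q3, q7}; fixed.
Sat(EG ((~p | r) -> (AX b))) = {q0, q3, q7}

{q0, q3, q7}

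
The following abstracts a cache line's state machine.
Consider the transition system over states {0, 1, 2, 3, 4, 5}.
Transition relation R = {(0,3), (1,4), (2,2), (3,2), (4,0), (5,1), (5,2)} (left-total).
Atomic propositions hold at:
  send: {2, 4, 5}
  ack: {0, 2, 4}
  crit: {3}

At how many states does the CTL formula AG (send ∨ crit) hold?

Sat(send ∨ crit) = {2, 3, 4, 5}
AG (send ∨ crit): greatest fixpoint, start Z0 = {2, 3, 4, 5}, keep only states in Sat with every successor in Z. Z1 = {2, 3}; fixed.
Sat(AG (send ∨ crit)) = {2, 3}
|Sat(AG (send ∨ crit))| = |{2, 3}| = 2.

2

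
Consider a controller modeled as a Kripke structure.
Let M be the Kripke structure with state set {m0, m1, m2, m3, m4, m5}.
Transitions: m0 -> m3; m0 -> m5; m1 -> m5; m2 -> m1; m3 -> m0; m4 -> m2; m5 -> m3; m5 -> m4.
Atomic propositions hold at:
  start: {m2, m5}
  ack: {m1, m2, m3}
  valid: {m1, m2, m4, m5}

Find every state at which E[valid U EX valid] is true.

Sat(EX valid) = {s : some successor in {m1, m2, m4, m5}} = {m0, m1, m2, m4, m5}
E[valid U EX valid]: least fixpoint, start Z0 = Sat(EX valid) = {m0, m1, m2, m4, m5}, add states in Sat(valid) with some successor in Z. Already a fixed point.
Sat(E[valid U EX valid]) = {m0, m1, m2, m4, m5}

{m0, m1, m2, m4, m5}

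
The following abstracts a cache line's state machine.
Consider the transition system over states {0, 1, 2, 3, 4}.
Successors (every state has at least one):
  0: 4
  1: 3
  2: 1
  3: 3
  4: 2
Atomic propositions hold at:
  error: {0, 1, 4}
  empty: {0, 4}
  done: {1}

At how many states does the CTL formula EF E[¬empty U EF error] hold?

Sat(¬empty) = {1, 2, 3}
EF error: least fixpoint, start Z0 = {0, 1, 4}, add states with some successor in Z. Z1 = {0, 1, 2, 4}; fixed.
Sat(EF error) = {0, 1, 2, 4}
E[¬empty U EF error]: least fixpoint, start Z0 = Sat(EF error) = {0, 1, 2, 4}, add states in Sat(¬empty) with some successor in Z. Already a fixed point.
Sat(E[¬empty U EF error]) = {0, 1, 2, 4}
EF E[¬empty U EF error]: least fixpoint, start Z0 = {0, 1, 2, 4}, add states with some successor in Z. Already a fixed point.
Sat(EF E[¬empty U EF error]) = {0, 1, 2, 4}
|Sat(EF E[¬empty U EF error])| = |{0, 1, 2, 4}| = 4.

4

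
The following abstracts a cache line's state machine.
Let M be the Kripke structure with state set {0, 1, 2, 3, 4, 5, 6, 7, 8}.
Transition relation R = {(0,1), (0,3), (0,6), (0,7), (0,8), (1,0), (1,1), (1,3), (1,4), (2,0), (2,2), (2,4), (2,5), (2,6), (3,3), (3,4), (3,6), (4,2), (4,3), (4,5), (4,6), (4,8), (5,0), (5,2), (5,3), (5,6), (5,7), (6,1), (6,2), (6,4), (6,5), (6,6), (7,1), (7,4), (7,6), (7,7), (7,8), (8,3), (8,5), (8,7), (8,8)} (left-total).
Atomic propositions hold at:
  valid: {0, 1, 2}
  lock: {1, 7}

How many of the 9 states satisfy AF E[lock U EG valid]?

EG valid: greatest fixpoint, start Z0 = {0, 1, 2}, keep only states in Sat with some successor in Z. Already a fixed point.
Sat(EG valid) = {0, 1, 2}
E[lock U EG valid]: least fixpoint, start Z0 = Sat(EG valid) = {0, 1, 2}, add states in Sat(lock) with some successor in Z. Z1 = {0, 1, 2, 7}; fixed.
Sat(E[lock U EG valid]) = {0, 1, 2, 7}
AF E[lock U EG valid]: least fixpoint, start Z0 = {0, 1, 2, 7}, add states with every successor in Z. Already a fixed point.
Sat(AF E[lock U EG valid]) = {0, 1, 2, 7}
|Sat(AF E[lock U EG valid])| = |{0, 1, 2, 7}| = 4.

4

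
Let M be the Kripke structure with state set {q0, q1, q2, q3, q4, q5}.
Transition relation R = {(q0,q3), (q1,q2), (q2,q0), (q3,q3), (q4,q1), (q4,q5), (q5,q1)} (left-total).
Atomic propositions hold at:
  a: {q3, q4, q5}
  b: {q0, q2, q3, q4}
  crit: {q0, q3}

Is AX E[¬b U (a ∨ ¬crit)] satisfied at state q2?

No

Sat(¬b) = {q1, q5}
Sat(¬crit) = {q1, q2, q4, q5}
Sat(a ∨ ¬crit) = {q1, q2, q3, q4, q5}
E[¬b U (a ∨ ¬crit)]: least fixpoint, start Z0 = Sat((a ∨ ¬crit)) = {q1, q2, q3, q4, q5}, add states in Sat(¬b) with some successor in Z. Already a fixed point.
Sat(E[¬b U (a ∨ ¬crit)]) = {q1, q2, q3, q4, q5}
Sat(AX E[¬b U (a ∨ ¬crit)]) = {s : every successor in {q1, q2, q3, q4, q5}} = {q0, q1, q3, q4, q5}
q2 ∉ Sat(AX E[¬b U (a ∨ ¬crit)]) = {q0, q1, q3, q4, q5}, so the formula does not hold at q2.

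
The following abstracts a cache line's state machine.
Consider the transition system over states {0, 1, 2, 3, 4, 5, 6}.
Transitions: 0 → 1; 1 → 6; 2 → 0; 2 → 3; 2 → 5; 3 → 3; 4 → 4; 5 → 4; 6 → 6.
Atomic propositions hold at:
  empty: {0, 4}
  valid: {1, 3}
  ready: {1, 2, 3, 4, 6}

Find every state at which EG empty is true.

{4}

EG empty: greatest fixpoint, start Z0 = {0, 4}, keep only states in Sat with some successor in Z. Z1 = {4}; fixed.
Sat(EG empty) = {4}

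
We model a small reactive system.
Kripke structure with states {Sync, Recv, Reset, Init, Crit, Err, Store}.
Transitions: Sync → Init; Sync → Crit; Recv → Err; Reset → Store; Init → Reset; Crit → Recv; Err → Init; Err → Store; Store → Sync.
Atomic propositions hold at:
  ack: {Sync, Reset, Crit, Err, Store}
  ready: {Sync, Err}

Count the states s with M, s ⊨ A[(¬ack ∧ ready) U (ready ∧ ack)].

Sat(¬ack) = {Recv, Init}
Sat(¬ack ∧ ready) = ∅
Sat(ready ∧ ack) = {Sync, Err}
A[(¬ack ∧ ready) U (ready ∧ ack)]: least fixpoint, start Z0 = Sat((ready ∧ ack)) = {Sync, Err}, add states in Sat(¬ack ∧ ready) with every successor in Z. Already a fixed point.
Sat(A[(¬ack ∧ ready) U (ready ∧ ack)]) = {Sync, Err}
|Sat(A[(¬ack ∧ ready) U (ready ∧ ack)])| = |{Sync, Err}| = 2.

2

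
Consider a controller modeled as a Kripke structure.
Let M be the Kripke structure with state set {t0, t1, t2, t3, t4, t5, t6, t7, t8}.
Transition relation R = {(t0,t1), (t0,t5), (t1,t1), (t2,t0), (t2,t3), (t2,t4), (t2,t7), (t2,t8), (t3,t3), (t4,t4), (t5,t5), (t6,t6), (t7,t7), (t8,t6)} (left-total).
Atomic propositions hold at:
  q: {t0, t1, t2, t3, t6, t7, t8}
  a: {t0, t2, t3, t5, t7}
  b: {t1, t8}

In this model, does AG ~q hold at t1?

Sat(~q) = {t4, t5}
AG ~q: greatest fixpoint, start Z0 = {t4, t5}, keep only states in Sat with every successor in Z. Already a fixed point.
Sat(AG ~q) = {t4, t5}
t1 ∉ Sat(AG ~q) = {t4, t5}, so the formula does not hold at t1.

No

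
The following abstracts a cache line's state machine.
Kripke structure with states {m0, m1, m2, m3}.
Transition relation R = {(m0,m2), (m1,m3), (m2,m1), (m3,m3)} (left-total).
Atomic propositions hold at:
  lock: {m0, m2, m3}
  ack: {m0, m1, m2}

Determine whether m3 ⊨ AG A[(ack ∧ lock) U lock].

Yes

Sat(ack ∧ lock) = {m0, m2}
A[(ack ∧ lock) U lock]: least fixpoint, start Z0 = Sat(lock) = {m0, m2, m3}, add states in Sat(ack ∧ lock) with every successor in Z. Already a fixed point.
Sat(A[(ack ∧ lock) U lock]) = {m0, m2, m3}
AG A[(ack ∧ lock) U lock]: greatest fixpoint, start Z0 = {m0, m2, m3}, keep only states in Sat with every successor in Z. Z1 = {m0, m3}; Z2 = {m3}; fixed.
Sat(AG A[(ack ∧ lock) U lock]) = {m3}
m3 ∈ Sat(AG A[(ack ∧ lock) U lock]) = {m3}, so the formula holds at m3.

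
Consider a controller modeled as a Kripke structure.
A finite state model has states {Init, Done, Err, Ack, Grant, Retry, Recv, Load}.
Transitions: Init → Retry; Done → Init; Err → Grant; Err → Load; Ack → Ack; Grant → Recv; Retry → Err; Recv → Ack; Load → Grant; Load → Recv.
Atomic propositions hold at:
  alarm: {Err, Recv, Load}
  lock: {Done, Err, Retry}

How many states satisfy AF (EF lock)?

EF lock: least fixpoint, start Z0 = {Done, Err, Retry}, add states with some successor in Z. Z1 = {Init, Done, Err, Retry}; fixed.
Sat(EF lock) = {Init, Done, Err, Retry}
AF (EF lock): least fixpoint, start Z0 = {Init, Done, Err, Retry}, add states with every successor in Z. Already a fixed point.
Sat(AF (EF lock)) = {Init, Done, Err, Retry}
|Sat(AF (EF lock))| = |{Init, Done, Err, Retry}| = 4.

4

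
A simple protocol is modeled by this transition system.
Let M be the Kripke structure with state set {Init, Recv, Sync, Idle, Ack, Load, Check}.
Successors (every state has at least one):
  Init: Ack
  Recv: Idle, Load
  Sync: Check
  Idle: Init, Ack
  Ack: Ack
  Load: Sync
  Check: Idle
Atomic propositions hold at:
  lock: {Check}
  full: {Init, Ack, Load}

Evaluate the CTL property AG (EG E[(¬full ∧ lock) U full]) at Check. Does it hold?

No

Sat(¬full) = {Recv, Sync, Idle, Check}
Sat(¬full ∧ lock) = {Check}
E[(¬full ∧ lock) U full]: least fixpoint, start Z0 = Sat(full) = {Init, Ack, Load}, add states in Sat(¬full ∧ lock) with some successor in Z. Already a fixed point.
Sat(E[(¬full ∧ lock) U full]) = {Init, Ack, Load}
EG E[(¬full ∧ lock) U full]: greatest fixpoint, start Z0 = {Init, Ack, Load}, keep only states in Sat with some successor in Z. Z1 = {Init, Ack}; fixed.
Sat(EG E[(¬full ∧ lock) U full]) = {Init, Ack}
AG (EG E[(¬full ∧ lock) U full]): greatest fixpoint, start Z0 = {Init, Ack}, keep only states in Sat with every successor in Z. Already a fixed point.
Sat(AG (EG E[(¬full ∧ lock) U full])) = {Init, Ack}
Check ∉ Sat(AG (EG E[(¬full ∧ lock) U full])) = {Init, Ack}, so the formula does not hold at Check.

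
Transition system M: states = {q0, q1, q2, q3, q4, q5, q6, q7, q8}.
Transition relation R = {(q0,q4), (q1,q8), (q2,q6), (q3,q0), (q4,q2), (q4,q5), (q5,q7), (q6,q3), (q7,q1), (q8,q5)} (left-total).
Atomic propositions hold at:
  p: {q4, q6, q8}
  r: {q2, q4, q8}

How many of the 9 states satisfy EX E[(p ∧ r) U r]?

Sat(p ∧ r) = {q4, q8}
E[(p ∧ r) U r]: least fixpoint, start Z0 = Sat(r) = {q2, q4, q8}, add states in Sat(p ∧ r) with some successor in Z. Already a fixed point.
Sat(E[(p ∧ r) U r]) = {q2, q4, q8}
Sat(EX E[(p ∧ r) U r]) = {s : some successor in {q2, q4, q8}} = {q0, q1, q4}
|Sat(EX E[(p ∧ r) U r])| = |{q0, q1, q4}| = 3.

3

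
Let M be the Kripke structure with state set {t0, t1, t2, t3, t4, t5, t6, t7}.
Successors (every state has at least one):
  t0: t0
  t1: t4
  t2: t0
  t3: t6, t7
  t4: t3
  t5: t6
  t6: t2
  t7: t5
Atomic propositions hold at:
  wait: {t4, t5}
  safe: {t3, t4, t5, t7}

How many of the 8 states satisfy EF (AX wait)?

Sat(AX wait) = {s : every successor in {t4, t5}} = {t1, t7}
EF (AX wait): least fixpoint, start Z0 = {t1, t7}, add states with some successor in Z. Z1 = {t1, t3, t7}; Z2 = {t1, t3, t4, t7}; fixed.
Sat(EF (AX wait)) = {t1, t3, t4, t7}
|Sat(EF (AX wait))| = |{t1, t3, t4, t7}| = 4.

4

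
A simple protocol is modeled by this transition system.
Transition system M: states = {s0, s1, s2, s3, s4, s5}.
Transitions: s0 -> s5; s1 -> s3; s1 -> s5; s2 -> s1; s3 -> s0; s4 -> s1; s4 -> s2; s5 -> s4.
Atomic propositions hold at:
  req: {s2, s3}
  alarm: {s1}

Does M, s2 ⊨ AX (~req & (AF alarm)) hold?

Yes

Sat(~req) = {s0, s1, s4, s5}
AF alarm: least fixpoint, start Z0 = {s1}, add states with every successor in Z. Z1 = {s1, s2}; Z2 = {s1, s2, s4}; Z3 = {s1, s2, s4, s5}; Z4 = {s0, s1, s2, s4, s5}; Z5 = {s0, s1, s2, s3, s4, s5}; fixed.
Sat(AF alarm) = {s0, s1, s2, s3, s4, s5}
Sat(~req & (AF alarm)) = {s0, s1, s4, s5}
Sat(AX (~req & (AF alarm))) = {s : every successor in {s0, s1, s4, s5}} = {s0, s2, s3, s5}
s2 ∈ Sat(AX (~req & (AF alarm))) = {s0, s2, s3, s5}, so the formula holds at s2.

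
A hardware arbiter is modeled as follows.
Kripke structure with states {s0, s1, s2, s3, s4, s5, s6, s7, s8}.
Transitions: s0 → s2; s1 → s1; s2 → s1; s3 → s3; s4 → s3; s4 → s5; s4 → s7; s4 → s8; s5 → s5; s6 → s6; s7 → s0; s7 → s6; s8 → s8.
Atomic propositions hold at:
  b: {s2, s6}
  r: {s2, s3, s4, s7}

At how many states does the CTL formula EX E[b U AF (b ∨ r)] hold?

5

Sat(b ∨ r) = {s2, s3, s4, s6, s7}
AF (b ∨ r): least fixpoint, start Z0 = {s2, s3, s4, s6, s7}, add states with every successor in Z. Z1 = {s0, s2, s3, s4, s6, s7}; fixed.
Sat(AF (b ∨ r)) = {s0, s2, s3, s4, s6, s7}
E[b U AF (b ∨ r)]: least fixpoint, start Z0 = Sat(AF (b ∨ r)) = {s0, s2, s3, s4, s6, s7}, add states in Sat(b) with some successor in Z. Already a fixed point.
Sat(E[b U AF (b ∨ r)]) = {s0, s2, s3, s4, s6, s7}
Sat(EX E[b U AF (b ∨ r)]) = {s : some successor in {s0, s2, s3, s4, s6, s7}} = {s0, s3, s4, s6, s7}
|Sat(EX E[b U AF (b ∨ r)])| = |{s0, s3, s4, s6, s7}| = 5.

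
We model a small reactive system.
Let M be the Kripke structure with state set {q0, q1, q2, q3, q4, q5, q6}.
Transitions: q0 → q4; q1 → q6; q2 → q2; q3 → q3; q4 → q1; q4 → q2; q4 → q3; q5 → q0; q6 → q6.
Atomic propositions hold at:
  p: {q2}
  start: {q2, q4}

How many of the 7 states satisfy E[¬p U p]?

Sat(¬p) = {q0, q1, q3, q4, q5, q6}
E[¬p U p]: least fixpoint, start Z0 = Sat(p) = {q2}, add states in Sat(¬p) with some successor in Z. Z1 = {q2, q4}; Z2 = {q0, q2, q4}; Z3 = {q0, q2, q4, q5}; fixed.
Sat(E[¬p U p]) = {q0, q2, q4, q5}
|Sat(E[¬p U p])| = |{q0, q2, q4, q5}| = 4.

4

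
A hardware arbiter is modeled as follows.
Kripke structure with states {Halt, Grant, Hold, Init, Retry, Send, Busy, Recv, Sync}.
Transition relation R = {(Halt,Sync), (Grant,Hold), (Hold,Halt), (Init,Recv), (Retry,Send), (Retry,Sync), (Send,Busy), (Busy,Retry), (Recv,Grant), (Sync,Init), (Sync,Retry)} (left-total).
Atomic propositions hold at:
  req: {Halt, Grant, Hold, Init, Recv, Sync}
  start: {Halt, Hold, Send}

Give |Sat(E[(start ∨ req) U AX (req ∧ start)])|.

Sat(start ∨ req) = {Halt, Grant, Hold, Init, Send, Recv, Sync}
Sat(req ∧ start) = {Halt, Hold}
Sat(AX (req ∧ start)) = {s : every successor in {Halt, Hold}} = {Grant, Hold}
E[(start ∨ req) U AX (req ∧ start)]: least fixpoint, start Z0 = Sat(AX (req ∧ start)) = {Grant, Hold}, add states in Sat(start ∨ req) with some successor in Z. Z1 = {Grant, Hold, Recv}; Z2 = {Grant, Hold, Init, Recv}; Z3 = {Grant, Hold, Init, Recv, Sync}; Z4 = {Halt, Grant, Hold, Init, Recv, Sync}; fixed.
Sat(E[(start ∨ req) U AX (req ∧ start)]) = {Halt, Grant, Hold, Init, Recv, Sync}
|Sat(E[(start ∨ req) U AX (req ∧ start)])| = |{Halt, Grant, Hold, Init, Recv, Sync}| = 6.

6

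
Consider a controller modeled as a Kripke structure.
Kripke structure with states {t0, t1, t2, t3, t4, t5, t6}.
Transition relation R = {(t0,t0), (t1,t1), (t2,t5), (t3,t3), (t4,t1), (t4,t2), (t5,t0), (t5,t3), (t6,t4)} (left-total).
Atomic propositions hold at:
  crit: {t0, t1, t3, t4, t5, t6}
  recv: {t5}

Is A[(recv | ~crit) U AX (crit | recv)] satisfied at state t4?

Sat(~crit) = {t2}
Sat(recv | ~crit) = {t2, t5}
Sat(crit | recv) = {t0, t1, t3, t4, t5, t6}
Sat(AX (crit | recv)) = {s : every successor in {t0, t1, t3, t4, t5, t6}} = {t0, t1, t2, t3, t5, t6}
A[(recv | ~crit) U AX (crit | recv)]: least fixpoint, start Z0 = Sat(AX (crit | recv)) = {t0, t1, t2, t3, t5, t6}, add states in Sat(recv | ~crit) with every successor in Z. Already a fixed point.
Sat(A[(recv | ~crit) U AX (crit | recv)]) = {t0, t1, t2, t3, t5, t6}
t4 ∉ Sat(A[(recv | ~crit) U AX (crit | recv)]) = {t0, t1, t2, t3, t5, t6}, so the formula does not hold at t4.

No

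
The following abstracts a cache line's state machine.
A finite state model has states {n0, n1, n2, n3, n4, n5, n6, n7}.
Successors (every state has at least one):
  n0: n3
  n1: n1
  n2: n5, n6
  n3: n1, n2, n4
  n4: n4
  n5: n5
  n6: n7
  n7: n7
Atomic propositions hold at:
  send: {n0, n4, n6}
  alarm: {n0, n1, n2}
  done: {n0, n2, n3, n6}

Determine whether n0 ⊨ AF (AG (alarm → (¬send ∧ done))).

Sat(¬send) = {n1, n2, n3, n5, n7}
Sat(¬send ∧ done) = {n2, n3}
Sat(alarm → (¬send ∧ done)) = {n2, n3, n4, n5, n6, n7}
AG (alarm → (¬send ∧ done)): greatest fixpoint, start Z0 = {n2, n3, n4, n5, n6, n7}, keep only states in Sat with every successor in Z. Z1 = {n2, n4, n5, n6, n7}; fixed.
Sat(AG (alarm → (¬send ∧ done))) = {n2, n4, n5, n6, n7}
AF (AG (alarm → (¬send ∧ done))): least fixpoint, start Z0 = {n2, n4, n5, n6, n7}, add states with every successor in Z. Already a fixed point.
Sat(AF (AG (alarm → (¬send ∧ done)))) = {n2, n4, n5, n6, n7}
n0 ∉ Sat(AF (AG (alarm → (¬send ∧ done)))) = {n2, n4, n5, n6, n7}, so the formula does not hold at n0.

No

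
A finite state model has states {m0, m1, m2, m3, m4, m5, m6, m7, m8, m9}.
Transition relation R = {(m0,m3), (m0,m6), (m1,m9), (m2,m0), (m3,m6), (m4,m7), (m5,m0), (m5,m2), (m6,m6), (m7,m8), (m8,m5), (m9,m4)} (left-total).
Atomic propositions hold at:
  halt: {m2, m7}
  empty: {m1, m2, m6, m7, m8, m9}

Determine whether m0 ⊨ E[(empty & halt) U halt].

Sat(empty & halt) = {m2, m7}
E[(empty & halt) U halt]: least fixpoint, start Z0 = Sat(halt) = {m2, m7}, add states in Sat(empty & halt) with some successor in Z. Already a fixed point.
Sat(E[(empty & halt) U halt]) = {m2, m7}
m0 ∉ Sat(E[(empty & halt) U halt]) = {m2, m7}, so the formula does not hold at m0.

No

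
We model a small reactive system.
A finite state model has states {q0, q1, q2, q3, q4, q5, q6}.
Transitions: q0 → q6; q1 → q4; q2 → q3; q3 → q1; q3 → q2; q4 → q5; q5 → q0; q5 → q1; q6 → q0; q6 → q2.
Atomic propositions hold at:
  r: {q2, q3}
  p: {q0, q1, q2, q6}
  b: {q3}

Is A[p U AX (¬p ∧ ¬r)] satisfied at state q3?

Sat(¬p) = {q3, q4, q5}
Sat(¬r) = {q0, q1, q4, q5, q6}
Sat(¬p ∧ ¬r) = {q4, q5}
Sat(AX (¬p ∧ ¬r)) = {s : every successor in {q4, q5}} = {q1, q4}
A[p U AX (¬p ∧ ¬r)]: least fixpoint, start Z0 = Sat(AX (¬p ∧ ¬r)) = {q1, q4}, add states in Sat(p) with every successor in Z. Already a fixed point.
Sat(A[p U AX (¬p ∧ ¬r)]) = {q1, q4}
q3 ∉ Sat(A[p U AX (¬p ∧ ¬r)]) = {q1, q4}, so the formula does not hold at q3.

No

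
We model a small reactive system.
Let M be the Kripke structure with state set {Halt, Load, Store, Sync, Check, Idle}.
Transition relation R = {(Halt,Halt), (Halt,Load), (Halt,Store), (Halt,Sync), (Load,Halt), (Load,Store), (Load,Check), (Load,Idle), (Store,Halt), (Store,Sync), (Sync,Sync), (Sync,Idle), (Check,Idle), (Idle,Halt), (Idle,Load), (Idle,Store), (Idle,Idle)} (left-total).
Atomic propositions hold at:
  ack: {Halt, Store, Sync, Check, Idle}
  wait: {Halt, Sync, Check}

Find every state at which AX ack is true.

{Load, Store, Sync, Check}

Sat(AX ack) = {s : every successor in {Halt, Store, Sync, Check, Idle}} = {Load, Store, Sync, Check}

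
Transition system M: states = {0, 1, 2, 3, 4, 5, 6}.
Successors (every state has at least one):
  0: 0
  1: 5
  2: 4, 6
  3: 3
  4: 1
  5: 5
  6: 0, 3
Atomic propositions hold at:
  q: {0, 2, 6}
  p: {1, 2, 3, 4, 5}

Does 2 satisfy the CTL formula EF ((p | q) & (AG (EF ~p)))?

Sat(p | q) = {0, 1, 2, 3, 4, 5, 6}
Sat(~p) = {0, 6}
EF ~p: least fixpoint, start Z0 = {0, 6}, add states with some successor in Z. Z1 = {0, 2, 6}; fixed.
Sat(EF ~p) = {0, 2, 6}
AG (EF ~p): greatest fixpoint, start Z0 = {0, 2, 6}, keep only states in Sat with every successor in Z. Z1 = {0}; fixed.
Sat(AG (EF ~p)) = {0}
Sat((p | q) & (AG (EF ~p))) = {0}
EF ((p | q) & (AG (EF ~p))): least fixpoint, start Z0 = {0}, add states with some successor in Z. Z1 = {0, 6}; Z2 = {0, 2, 6}; fixed.
Sat(EF ((p | q) & (AG (EF ~p)))) = {0, 2, 6}
2 ∈ Sat(EF ((p | q) & (AG (EF ~p)))) = {0, 2, 6}, so the formula holds at 2.

Yes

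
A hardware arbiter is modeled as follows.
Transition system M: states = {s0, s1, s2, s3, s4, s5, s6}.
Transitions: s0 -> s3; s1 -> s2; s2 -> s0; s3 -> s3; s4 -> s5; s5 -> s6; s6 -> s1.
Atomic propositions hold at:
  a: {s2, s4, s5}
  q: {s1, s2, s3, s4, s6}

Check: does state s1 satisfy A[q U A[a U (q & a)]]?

Sat(q & a) = {s2, s4}
A[a U (q & a)]: least fixpoint, start Z0 = Sat((q & a)) = {s2, s4}, add states in Sat(a) with every successor in Z. Already a fixed point.
Sat(A[a U (q & a)]) = {s2, s4}
A[q U A[a U (q & a)]]: least fixpoint, start Z0 = Sat(A[a U (q & a)]) = {s2, s4}, add states in Sat(q) with every successor in Z. Z1 = {s1, s2, s4}; Z2 = {s1, s2, s4, s6}; fixed.
Sat(A[q U A[a U (q & a)]]) = {s1, s2, s4, s6}
s1 ∈ Sat(A[q U A[a U (q & a)]]) = {s1, s2, s4, s6}, so the formula holds at s1.

Yes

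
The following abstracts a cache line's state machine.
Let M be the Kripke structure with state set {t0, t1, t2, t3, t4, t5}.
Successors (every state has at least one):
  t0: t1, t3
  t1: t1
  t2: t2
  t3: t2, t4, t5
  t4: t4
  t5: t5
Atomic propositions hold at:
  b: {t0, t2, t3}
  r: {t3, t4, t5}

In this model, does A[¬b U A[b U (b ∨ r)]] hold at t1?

Sat(¬b) = {t1, t4, t5}
Sat(b ∨ r) = {t0, t2, t3, t4, t5}
A[b U (b ∨ r)]: least fixpoint, start Z0 = Sat((b ∨ r)) = {t0, t2, t3, t4, t5}, add states in Sat(b) with every successor in Z. Already a fixed point.
Sat(A[b U (b ∨ r)]) = {t0, t2, t3, t4, t5}
A[¬b U A[b U (b ∨ r)]]: least fixpoint, start Z0 = Sat(A[b U (b ∨ r)]) = {t0, t2, t3, t4, t5}, add states in Sat(¬b) with every successor in Z. Already a fixed point.
Sat(A[¬b U A[b U (b ∨ r)]]) = {t0, t2, t3, t4, t5}
t1 ∉ Sat(A[¬b U A[b U (b ∨ r)]]) = {t0, t2, t3, t4, t5}, so the formula does not hold at t1.

No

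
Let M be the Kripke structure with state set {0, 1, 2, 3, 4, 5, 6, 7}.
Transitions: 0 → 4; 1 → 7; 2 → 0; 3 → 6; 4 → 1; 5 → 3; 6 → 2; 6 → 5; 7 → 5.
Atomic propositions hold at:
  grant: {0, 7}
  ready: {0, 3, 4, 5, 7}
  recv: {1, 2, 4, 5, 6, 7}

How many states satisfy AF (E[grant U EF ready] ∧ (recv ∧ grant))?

EF ready: least fixpoint, start Z0 = {0, 3, 4, 5, 7}, add states with some successor in Z. Z1 = {0, 1, 2, 3, 4, 5, 6, 7}; fixed.
Sat(EF ready) = {0, 1, 2, 3, 4, 5, 6, 7}
E[grant U EF ready]: least fixpoint, start Z0 = Sat(EF ready) = {0, 1, 2, 3, 4, 5, 6, 7}, add states in Sat(grant) with some successor in Z. Already a fixed point.
Sat(E[grant U EF ready]) = {0, 1, 2, 3, 4, 5, 6, 7}
Sat(recv ∧ grant) = {7}
Sat(E[grant U EF ready] ∧ (recv ∧ grant)) = {7}
AF (E[grant U EF ready] ∧ (recv ∧ grant)): least fixpoint, start Z0 = {7}, add states with every successor in Z. Z1 = {1, 7}; Z2 = {1, 4, 7}; Z3 = {0, 1, 4, 7}; Z4 = {0, 1, 2, 4, 7}; fixed.
Sat(AF (E[grant U EF ready] ∧ (recv ∧ grant))) = {0, 1, 2, 4, 7}
|Sat(AF (E[grant U EF ready] ∧ (recv ∧ grant)))| = |{0, 1, 2, 4, 7}| = 5.

5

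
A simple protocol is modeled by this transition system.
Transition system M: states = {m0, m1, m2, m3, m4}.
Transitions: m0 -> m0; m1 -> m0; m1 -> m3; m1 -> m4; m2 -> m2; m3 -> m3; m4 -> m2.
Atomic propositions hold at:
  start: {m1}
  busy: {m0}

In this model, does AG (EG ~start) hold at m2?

Yes

Sat(~start) = {m0, m2, m3, m4}
EG ~start: greatest fixpoint, start Z0 = {m0, m2, m3, m4}, keep only states in Sat with some successor in Z. Already a fixed point.
Sat(EG ~start) = {m0, m2, m3, m4}
AG (EG ~start): greatest fixpoint, start Z0 = {m0, m2, m3, m4}, keep only states in Sat with every successor in Z. Already a fixed point.
Sat(AG (EG ~start)) = {m0, m2, m3, m4}
m2 ∈ Sat(AG (EG ~start)) = {m0, m2, m3, m4}, so the formula holds at m2.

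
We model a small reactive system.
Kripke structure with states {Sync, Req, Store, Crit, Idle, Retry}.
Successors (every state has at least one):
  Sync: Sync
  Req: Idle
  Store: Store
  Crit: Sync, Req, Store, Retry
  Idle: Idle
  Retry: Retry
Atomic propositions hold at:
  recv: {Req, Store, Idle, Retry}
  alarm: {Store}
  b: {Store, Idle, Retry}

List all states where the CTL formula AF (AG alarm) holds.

{Store}

AG alarm: greatest fixpoint, start Z0 = {Store}, keep only states in Sat with every successor in Z. Already a fixed point.
Sat(AG alarm) = {Store}
AF (AG alarm): least fixpoint, start Z0 = {Store}, add states with every successor in Z. Already a fixed point.
Sat(AF (AG alarm)) = {Store}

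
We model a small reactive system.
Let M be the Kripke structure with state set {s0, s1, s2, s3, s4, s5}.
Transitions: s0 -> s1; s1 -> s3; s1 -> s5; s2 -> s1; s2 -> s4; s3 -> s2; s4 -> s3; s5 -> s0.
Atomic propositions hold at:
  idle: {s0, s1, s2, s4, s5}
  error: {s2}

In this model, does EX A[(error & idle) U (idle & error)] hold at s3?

Sat(error & idle) = {s2}
Sat(idle & error) = {s2}
A[(error & idle) U (idle & error)]: least fixpoint, start Z0 = Sat((idle & error)) = {s2}, add states in Sat(error & idle) with every successor in Z. Already a fixed point.
Sat(A[(error & idle) U (idle & error)]) = {s2}
Sat(EX A[(error & idle) U (idle & error)]) = {s : some successor in {s2}} = {s3}
s3 ∈ Sat(EX A[(error & idle) U (idle & error)]) = {s3}, so the formula holds at s3.

Yes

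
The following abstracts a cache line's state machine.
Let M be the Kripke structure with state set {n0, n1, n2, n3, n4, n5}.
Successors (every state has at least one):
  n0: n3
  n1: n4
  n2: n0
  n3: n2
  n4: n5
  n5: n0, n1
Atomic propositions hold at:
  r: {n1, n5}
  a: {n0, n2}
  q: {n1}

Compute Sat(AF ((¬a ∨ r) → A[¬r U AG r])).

Sat(¬a) = {n1, n3, n4, n5}
Sat(¬a ∨ r) = {n1, n3, n4, n5}
Sat(¬r) = {n0, n2, n3, n4}
AG r: greatest fixpoint, start Z0 = {n1, n5}, keep only states in Sat with every successor in Z. Z1 = ∅; fixed.
Sat(AG r) = ∅
A[¬r U AG r]: least fixpoint, start Z0 = Sat(AG r) = ∅, add states in Sat(¬r) with every successor in Z. Already a fixed point.
Sat(A[¬r U AG r]) = ∅
Sat((¬a ∨ r) → A[¬r U AG r]) = {n0, n2}
AF ((¬a ∨ r) → A[¬r U AG r]): least fixpoint, start Z0 = {n0, n2}, add states with every successor in Z. Z1 = {n0, n2, n3}; fixed.
Sat(AF ((¬a ∨ r) → A[¬r U AG r])) = {n0, n2, n3}

{n0, n2, n3}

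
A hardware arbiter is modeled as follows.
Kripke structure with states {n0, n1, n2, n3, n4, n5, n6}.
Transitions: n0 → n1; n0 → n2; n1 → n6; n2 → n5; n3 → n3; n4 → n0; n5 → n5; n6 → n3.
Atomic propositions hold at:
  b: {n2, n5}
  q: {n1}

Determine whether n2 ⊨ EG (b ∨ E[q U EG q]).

Yes

EG q: greatest fixpoint, start Z0 = {n1}, keep only states in Sat with some successor in Z. Z1 = ∅; fixed.
Sat(EG q) = ∅
E[q U EG q]: least fixpoint, start Z0 = Sat(EG q) = ∅, add states in Sat(q) with some successor in Z. Already a fixed point.
Sat(E[q U EG q]) = ∅
Sat(b ∨ E[q U EG q]) = {n2, n5}
EG (b ∨ E[q U EG q]): greatest fixpoint, start Z0 = {n2, n5}, keep only states in Sat with some successor in Z. Already a fixed point.
Sat(EG (b ∨ E[q U EG q])) = {n2, n5}
n2 ∈ Sat(EG (b ∨ E[q U EG q])) = {n2, n5}, so the formula holds at n2.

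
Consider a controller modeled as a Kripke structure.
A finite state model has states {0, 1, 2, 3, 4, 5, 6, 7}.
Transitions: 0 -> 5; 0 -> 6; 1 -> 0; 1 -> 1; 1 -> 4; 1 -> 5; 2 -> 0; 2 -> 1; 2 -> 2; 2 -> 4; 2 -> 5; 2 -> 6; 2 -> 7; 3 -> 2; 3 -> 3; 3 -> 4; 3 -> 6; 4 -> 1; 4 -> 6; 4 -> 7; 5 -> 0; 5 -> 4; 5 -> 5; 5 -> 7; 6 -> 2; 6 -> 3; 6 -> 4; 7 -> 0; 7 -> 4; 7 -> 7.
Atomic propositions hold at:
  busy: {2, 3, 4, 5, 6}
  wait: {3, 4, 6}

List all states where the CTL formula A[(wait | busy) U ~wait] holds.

{0, 1, 2, 5, 7}

Sat(wait | busy) = {2, 3, 4, 5, 6}
Sat(~wait) = {0, 1, 2, 5, 7}
A[(wait | busy) U ~wait]: least fixpoint, start Z0 = Sat(~wait) = {0, 1, 2, 5, 7}, add states in Sat(wait | busy) with every successor in Z. Already a fixed point.
Sat(A[(wait | busy) U ~wait]) = {0, 1, 2, 5, 7}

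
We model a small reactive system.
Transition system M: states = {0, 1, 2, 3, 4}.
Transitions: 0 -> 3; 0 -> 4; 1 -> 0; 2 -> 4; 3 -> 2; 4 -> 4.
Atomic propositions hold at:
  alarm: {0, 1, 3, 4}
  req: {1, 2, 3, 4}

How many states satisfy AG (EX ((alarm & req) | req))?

Sat(alarm & req) = {1, 3, 4}
Sat((alarm & req) | req) = {1, 2, 3, 4}
Sat(EX ((alarm & req) | req)) = {s : some successor in {1, 2, 3, 4}} = {0, 2, 3, 4}
AG (EX ((alarm & req) | req)): greatest fixpoint, start Z0 = {0, 2, 3, 4}, keep only states in Sat with every successor in Z. Already a fixed point.
Sat(AG (EX ((alarm & req) | req))) = {0, 2, 3, 4}
|Sat(AG (EX ((alarm & req) | req)))| = |{0, 2, 3, 4}| = 4.

4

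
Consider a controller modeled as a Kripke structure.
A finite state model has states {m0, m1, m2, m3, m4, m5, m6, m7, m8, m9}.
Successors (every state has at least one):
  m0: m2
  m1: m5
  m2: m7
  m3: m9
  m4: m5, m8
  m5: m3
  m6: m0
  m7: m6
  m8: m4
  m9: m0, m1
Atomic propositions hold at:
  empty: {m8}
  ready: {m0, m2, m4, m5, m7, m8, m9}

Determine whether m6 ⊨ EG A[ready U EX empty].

No

Sat(EX empty) = {s : some successor in {m8}} = {m4}
A[ready U EX empty]: least fixpoint, start Z0 = Sat(EX empty) = {m4}, add states in Sat(ready) with every successor in Z. Z1 = {m4, m8}; fixed.
Sat(A[ready U EX empty]) = {m4, m8}
EG A[ready U EX empty]: greatest fixpoint, start Z0 = {m4, m8}, keep only states in Sat with some successor in Z. Already a fixed point.
Sat(EG A[ready U EX empty]) = {m4, m8}
m6 ∉ Sat(EG A[ready U EX empty]) = {m4, m8}, so the formula does not hold at m6.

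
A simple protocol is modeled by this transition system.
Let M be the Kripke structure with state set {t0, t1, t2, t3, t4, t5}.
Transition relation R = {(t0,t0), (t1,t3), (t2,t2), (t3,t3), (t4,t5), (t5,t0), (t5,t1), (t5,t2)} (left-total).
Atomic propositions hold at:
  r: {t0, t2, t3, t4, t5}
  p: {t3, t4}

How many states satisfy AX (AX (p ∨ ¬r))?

2

Sat(¬r) = {t1}
Sat(p ∨ ¬r) = {t1, t3, t4}
Sat(AX (p ∨ ¬r)) = {s : every successor in {t1, t3, t4}} = {t1, t3}
Sat(AX (AX (p ∨ ¬r))) = {s : every successor in {t1, t3}} = {t1, t3}
|Sat(AX (AX (p ∨ ¬r)))| = |{t1, t3}| = 2.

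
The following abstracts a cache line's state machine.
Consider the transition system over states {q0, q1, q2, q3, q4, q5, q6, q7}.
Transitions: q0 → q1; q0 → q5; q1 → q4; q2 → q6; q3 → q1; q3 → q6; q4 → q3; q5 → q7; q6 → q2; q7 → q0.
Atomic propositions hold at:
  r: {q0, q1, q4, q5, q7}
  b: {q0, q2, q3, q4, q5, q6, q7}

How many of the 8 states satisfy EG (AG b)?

AG b: greatest fixpoint, start Z0 = {q0, q2, q3, q4, q5, q6, q7}, keep only states in Sat with every successor in Z. Z1 = {q2, q4, q5, q6, q7}; Z2 = {q2, q5, q6}; Z3 = {q2, q6}; fixed.
Sat(AG b) = {q2, q6}
EG (AG b): greatest fixpoint, start Z0 = {q2, q6}, keep only states in Sat with some successor in Z. Already a fixed point.
Sat(EG (AG b)) = {q2, q6}
|Sat(EG (AG b))| = |{q2, q6}| = 2.

2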